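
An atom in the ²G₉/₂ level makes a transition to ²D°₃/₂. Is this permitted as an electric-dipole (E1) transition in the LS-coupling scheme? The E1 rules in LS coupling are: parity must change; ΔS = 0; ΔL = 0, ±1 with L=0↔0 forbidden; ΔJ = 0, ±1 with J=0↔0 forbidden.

Initial level: S=1/2, L=4, J=9/2, parity even. Final level: S=1/2, L=2, J=3/2, parity odd.
Parity must change: even → odd — passes.
ΔS = 0: S: 1/2 → 1/2 — passes.
ΔL = 0, ±1 (not L=0↔0): L: 4 → 2, ΔL = -2 — fails.
ΔJ = 0, ±1 (not J=0↔0): J: 9/2 → 3/2, ΔJ = -3 — fails.
Rule(s) violated: ΔL, ΔJ.

forbidden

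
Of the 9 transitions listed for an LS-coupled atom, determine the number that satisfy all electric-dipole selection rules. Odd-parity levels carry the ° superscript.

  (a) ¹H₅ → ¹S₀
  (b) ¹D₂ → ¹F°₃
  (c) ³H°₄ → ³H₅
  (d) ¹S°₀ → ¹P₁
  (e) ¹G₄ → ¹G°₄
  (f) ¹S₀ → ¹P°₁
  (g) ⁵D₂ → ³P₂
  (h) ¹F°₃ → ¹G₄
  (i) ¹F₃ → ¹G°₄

7

(a) forbidden (parity, ΔL, ΔJ fail)
(b) allowed
(c) allowed
(d) allowed
(e) allowed
(f) allowed
(g) forbidden (parity, ΔS fail)
(h) allowed
(i) allowed
Total allowed: 7 of 9.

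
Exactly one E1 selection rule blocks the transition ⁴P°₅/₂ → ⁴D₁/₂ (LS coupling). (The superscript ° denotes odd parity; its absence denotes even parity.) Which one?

ΔJ = 0, ±1 (not J=0↔0): J: 5/2 → 1/2, ΔJ = -2 — violated.
Parity must change: odd → even — satisfied.
ΔL = 0, ±1 (not L=0↔0): L: 1 → 2, ΔL = +1 — satisfied.
ΔS = 0: S: 3/2 → 3/2 — satisfied.

the ΔJ = 0, ±1 rule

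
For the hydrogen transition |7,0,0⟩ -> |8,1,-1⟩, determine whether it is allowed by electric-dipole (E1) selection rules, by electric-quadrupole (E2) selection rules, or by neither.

Δl = 1 − 0 = +1; l_i + l_f = 1.
Δm_l = -1.
E1 (Δl = ±1, |Δm_l| ≤ 1): satisfied.
E2 (Δl = 0,±2, l_i+l_f ≥ 2, |Δm_l| ≤ 2): not satisfied.

E1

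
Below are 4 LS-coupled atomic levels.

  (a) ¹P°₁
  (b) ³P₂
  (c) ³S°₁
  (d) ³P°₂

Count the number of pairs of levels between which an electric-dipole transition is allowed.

(a)–(b): forbidden (ΔS).
(a)–(c): forbidden (parity, ΔS).
(a)–(d): forbidden (parity, ΔS).
(b)–(c): allowed.
(b)–(d): allowed.
(c)–(d): forbidden (parity).
Allowed pairs: 2 of 6.

2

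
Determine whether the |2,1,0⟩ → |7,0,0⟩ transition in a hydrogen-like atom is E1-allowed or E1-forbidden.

allowed

l: 1 → 0 (Δl = -1). Δl = ±1 ok.
Δm_l = 0 − (0) = +0. E1 requires Δm_l = 0, ±1: ok.
All E1 selection rules are satisfied.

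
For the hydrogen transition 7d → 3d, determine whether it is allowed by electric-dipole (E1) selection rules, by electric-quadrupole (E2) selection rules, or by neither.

E2

Δl = 2 − 2 = +0; l_i + l_f = 4.
E1 (Δl = ±1): not satisfied.
E2 (Δl = 0,±2, l_i+l_f ≥ 2): satisfied.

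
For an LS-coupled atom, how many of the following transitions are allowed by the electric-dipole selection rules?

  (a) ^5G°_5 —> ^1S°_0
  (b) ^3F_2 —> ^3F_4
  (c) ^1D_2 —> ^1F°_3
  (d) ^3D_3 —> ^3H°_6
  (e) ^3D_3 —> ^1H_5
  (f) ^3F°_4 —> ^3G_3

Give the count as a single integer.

2

(a) forbidden (parity, ΔS, ΔL, ΔJ fail)
(b) forbidden (parity, ΔJ fail)
(c) allowed
(d) forbidden (ΔL, ΔJ fail)
(e) forbidden (parity, ΔS, ΔL, ΔJ fail)
(f) allowed
Total allowed: 2 of 6.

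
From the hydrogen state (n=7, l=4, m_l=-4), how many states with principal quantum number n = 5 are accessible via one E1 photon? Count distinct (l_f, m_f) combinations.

E1 requires Δl = ±1, so l_f ∈ {3, 5}; with 0 ≤ l_f ≤ n_f−1 = 4, the allowed l_f values are {3}.
For l_f = 3: m_f ∈ {m_i−1, m_i, m_i+1} ∩ [−3, 3] = {-3} → 1 state.
Total: 1.

1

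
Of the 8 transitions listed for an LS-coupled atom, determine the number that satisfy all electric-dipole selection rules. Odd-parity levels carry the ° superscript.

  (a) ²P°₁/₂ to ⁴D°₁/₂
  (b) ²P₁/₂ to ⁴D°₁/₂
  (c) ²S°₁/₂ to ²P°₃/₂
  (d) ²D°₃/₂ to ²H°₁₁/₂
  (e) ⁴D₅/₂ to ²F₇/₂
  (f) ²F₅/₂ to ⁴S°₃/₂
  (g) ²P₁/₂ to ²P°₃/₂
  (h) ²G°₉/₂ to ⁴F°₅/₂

1

(a) forbidden (parity, ΔS fail)
(b) forbidden (ΔS fails)
(c) forbidden (parity fails)
(d) forbidden (parity, ΔL, ΔJ fail)
(e) forbidden (parity, ΔS fail)
(f) forbidden (ΔS, ΔL fail)
(g) allowed
(h) forbidden (parity, ΔS, ΔJ fail)
Total allowed: 1 of 8.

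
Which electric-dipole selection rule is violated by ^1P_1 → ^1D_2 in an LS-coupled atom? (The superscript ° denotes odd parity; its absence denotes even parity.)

Reading off the term symbols: S 0→0, L 1→2, J 1→2, parity even→even.
Parity must change: even → even — fails.
ΔS = 0: S: 0 → 0 — ok.
ΔL = 0, ±1 (not L=0↔0): L: 1 → 2, ΔL = +1 — ok.
ΔJ = 0, ±1 (not J=0↔0): J: 1 → 2, ΔJ = +1 — ok.

parity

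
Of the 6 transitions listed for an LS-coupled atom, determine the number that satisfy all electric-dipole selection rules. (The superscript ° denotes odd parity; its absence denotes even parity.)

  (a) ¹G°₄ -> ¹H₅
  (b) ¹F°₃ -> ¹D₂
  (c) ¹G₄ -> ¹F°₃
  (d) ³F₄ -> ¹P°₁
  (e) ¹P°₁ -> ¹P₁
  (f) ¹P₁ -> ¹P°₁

5

(a) allowed
(b) allowed
(c) allowed
(d) forbidden (ΔS, ΔL, ΔJ fail)
(e) allowed
(f) allowed
Total allowed: 5 of 6.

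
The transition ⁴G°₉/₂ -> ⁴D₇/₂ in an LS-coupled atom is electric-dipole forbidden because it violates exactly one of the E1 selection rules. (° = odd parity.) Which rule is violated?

the ΔL = 0, ±1 rule

ΔS = 0: S: 3/2 → 3/2 — ✓.
ΔL = 0, ±1 (not L=0↔0): L: 4 → 2, ΔL = -2 — ✗.
Parity must change: odd → even — ✓.
ΔJ = 0, ±1 (not J=0↔0): J: 9/2 → 7/2, ΔJ = -1 — ✓.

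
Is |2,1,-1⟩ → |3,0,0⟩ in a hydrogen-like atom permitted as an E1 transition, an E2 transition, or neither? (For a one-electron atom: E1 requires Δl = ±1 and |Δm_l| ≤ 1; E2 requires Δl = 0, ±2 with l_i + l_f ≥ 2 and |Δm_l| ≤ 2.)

Δl = 0 − 1 = -1; l_i + l_f = 1.
Δm_l = +1.
E1 (Δl = ±1, |Δm_l| ≤ 1): satisfied.
E2 (Δl = 0,±2, l_i+l_f ≥ 2, |Δm_l| ≤ 2): not satisfied.

E1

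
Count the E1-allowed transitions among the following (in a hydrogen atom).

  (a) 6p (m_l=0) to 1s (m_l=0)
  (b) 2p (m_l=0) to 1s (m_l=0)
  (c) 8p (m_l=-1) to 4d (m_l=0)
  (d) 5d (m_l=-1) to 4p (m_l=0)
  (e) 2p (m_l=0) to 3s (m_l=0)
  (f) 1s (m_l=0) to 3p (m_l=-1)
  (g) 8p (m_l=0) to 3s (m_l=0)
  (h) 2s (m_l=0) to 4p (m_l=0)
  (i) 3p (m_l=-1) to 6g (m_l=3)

8

(a) allowed
(b) allowed
(c) allowed
(d) allowed
(e) allowed
(f) allowed
(g) allowed
(h) allowed
(i) forbidden — Δl = +3 (E1 requires Δl = ±1); Δm_l = +4 (E1 requires Δm_l = 0, ±1)
Total allowed: 8 of 9.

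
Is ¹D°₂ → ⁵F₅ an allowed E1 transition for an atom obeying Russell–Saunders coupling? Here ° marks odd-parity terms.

Initial level: S=0, L=2, J=2, parity odd. Final level: S=2, L=3, J=5, parity even.
ΔJ = 0, ±1 (not J=0↔0): J: 2 → 5, ΔJ = +3 — fails.
ΔS = 0: S: 0 → 2 — fails.
ΔL = 0, ±1 (not L=0↔0): L: 2 → 3, ΔL = +1 — passes.
Parity must change: odd → even — passes.
Rule(s) violated: ΔS, ΔJ.

forbidden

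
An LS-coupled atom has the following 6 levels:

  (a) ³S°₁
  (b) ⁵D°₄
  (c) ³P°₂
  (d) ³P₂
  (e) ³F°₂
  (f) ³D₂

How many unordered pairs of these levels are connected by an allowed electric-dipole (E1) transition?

4

(a)–(b): forbidden (parity, ΔS, ΔL, ΔJ).
(a)–(c): forbidden (parity).
(a)–(d): allowed.
(a)–(e): forbidden (parity, ΔL).
(a)–(f): forbidden (ΔL).
(b)–(c): forbidden (parity, ΔS, ΔJ).
(b)–(d): forbidden (ΔS, ΔJ).
(b)–(e): forbidden (parity, ΔS, ΔJ).
(b)–(f): forbidden (ΔS, ΔJ).
(c)–(d): allowed.
(c)–(e): forbidden (parity, ΔL).
(c)–(f): allowed.
(d)–(e): forbidden (ΔL).
(d)–(f): forbidden (parity).
(e)–(f): allowed.
Allowed pairs: 4 of 15.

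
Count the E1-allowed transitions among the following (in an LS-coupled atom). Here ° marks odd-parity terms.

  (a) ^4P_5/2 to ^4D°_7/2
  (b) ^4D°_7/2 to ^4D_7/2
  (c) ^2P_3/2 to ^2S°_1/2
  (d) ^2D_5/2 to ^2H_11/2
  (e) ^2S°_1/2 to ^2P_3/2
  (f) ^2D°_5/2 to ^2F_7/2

(a) allowed
(b) allowed
(c) allowed
(d) forbidden (parity, ΔL, ΔJ fail)
(e) allowed
(f) allowed
Total allowed: 5 of 6.

5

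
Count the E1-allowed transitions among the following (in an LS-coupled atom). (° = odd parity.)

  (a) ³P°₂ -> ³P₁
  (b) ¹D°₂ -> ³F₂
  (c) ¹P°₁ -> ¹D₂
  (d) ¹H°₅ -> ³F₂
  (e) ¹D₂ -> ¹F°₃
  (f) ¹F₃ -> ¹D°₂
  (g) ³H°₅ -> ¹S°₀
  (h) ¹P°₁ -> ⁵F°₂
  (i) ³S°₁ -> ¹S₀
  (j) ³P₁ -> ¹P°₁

(a) allowed
(b) forbidden (ΔS fails)
(c) allowed
(d) forbidden (ΔS, ΔL, ΔJ fail)
(e) allowed
(f) allowed
(g) forbidden (parity, ΔS, ΔL, ΔJ fail)
(h) forbidden (parity, ΔS, ΔL fail)
(i) forbidden (ΔS, ΔL fail)
(j) forbidden (ΔS fails)
Total allowed: 4 of 10.

4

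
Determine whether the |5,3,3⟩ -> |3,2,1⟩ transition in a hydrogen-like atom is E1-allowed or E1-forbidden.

Δl = 2 − 3 = -1; the E1 rule Δl = ±1 is ok.
Δm_l = 1 − (3) = -2. E1 requires Δm_l = 0, ±1: fails.
The transition is electric-dipole forbidden.

forbidden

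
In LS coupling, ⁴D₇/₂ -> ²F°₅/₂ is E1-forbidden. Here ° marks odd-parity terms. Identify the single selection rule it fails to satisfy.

the ΔS = 0 rule

Parity must change: even → odd — ✓.
ΔS = 0: S: 3/2 → 1/2 — ✗.
ΔL = 0, ±1 (not L=0↔0): L: 2 → 3, ΔL = +1 — ✓.
ΔJ = 0, ±1 (not J=0↔0): J: 7/2 → 5/2, ΔJ = -1 — ✓.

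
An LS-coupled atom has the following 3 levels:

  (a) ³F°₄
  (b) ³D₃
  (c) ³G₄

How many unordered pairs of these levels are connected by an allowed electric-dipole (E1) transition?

(a)–(b): allowed.
(a)–(c): allowed.
(b)–(c): forbidden (parity, ΔL).
Allowed pairs: 2 of 3.

2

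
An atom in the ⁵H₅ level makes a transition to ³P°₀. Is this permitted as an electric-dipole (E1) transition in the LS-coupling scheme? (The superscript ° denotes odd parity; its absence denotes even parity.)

forbidden

ΔL = 0, ±1 (not L=0↔0): L: 5 → 1, ΔL = -4 — fails.
ΔJ = 0, ±1 (not J=0↔0): J: 5 → 0, ΔJ = -5 — fails.
ΔS = 0: S: 2 → 1 — fails.
Parity must change: even → odd — ok.
Rule(s) violated: ΔS, ΔL, ΔJ.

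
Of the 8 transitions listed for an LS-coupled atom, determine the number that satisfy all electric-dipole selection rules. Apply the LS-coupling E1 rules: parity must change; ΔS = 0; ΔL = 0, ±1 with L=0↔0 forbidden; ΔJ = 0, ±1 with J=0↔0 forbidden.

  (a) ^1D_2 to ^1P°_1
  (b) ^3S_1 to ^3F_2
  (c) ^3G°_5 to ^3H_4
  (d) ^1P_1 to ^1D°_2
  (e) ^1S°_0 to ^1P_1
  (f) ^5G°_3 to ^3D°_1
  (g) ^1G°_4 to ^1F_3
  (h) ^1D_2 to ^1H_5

(a) allowed
(b) forbidden (parity, ΔL fail)
(c) allowed
(d) allowed
(e) allowed
(f) forbidden (parity, ΔS, ΔL, ΔJ fail)
(g) allowed
(h) forbidden (parity, ΔL, ΔJ fail)
Total allowed: 5 of 8.

5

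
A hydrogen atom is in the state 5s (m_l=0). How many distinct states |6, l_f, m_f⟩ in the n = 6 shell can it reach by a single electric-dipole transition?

E1 requires Δl = ±1, so l_f ∈ {-1, 1}; with 0 ≤ l_f ≤ n_f−1 = 5, the allowed l_f values are {1}.
For l_f = 1: m_f ∈ {m_i−1, m_i, m_i+1} ∩ [−1, 1] = {-1, 0, 1} → 3 states.
Total: 3.

3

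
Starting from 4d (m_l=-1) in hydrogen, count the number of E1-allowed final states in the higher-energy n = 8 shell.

5

E1 requires Δl = ±1, so l_f ∈ {1, 3}; with 0 ≤ l_f ≤ n_f−1 = 7, the allowed l_f values are {1, 3}.
For l_f = 1: m_f ∈ {m_i−1, m_i, m_i+1} ∩ [−1, 1] = {-1, 0} → 2 states.
For l_f = 3: m_f ∈ {m_i−1, m_i, m_i+1} ∩ [−3, 3] = {-2, -1, 0} → 3 states.
Total: 5.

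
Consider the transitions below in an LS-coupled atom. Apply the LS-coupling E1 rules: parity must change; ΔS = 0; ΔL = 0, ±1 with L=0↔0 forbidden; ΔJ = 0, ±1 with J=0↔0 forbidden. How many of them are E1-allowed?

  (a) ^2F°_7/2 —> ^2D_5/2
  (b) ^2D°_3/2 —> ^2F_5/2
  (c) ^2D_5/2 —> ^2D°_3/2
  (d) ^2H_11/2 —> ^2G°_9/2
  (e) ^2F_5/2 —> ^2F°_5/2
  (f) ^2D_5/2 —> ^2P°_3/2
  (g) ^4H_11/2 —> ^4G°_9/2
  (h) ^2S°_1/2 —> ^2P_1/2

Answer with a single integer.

(a) allowed
(b) allowed
(c) allowed
(d) allowed
(e) allowed
(f) allowed
(g) allowed
(h) allowed
Total allowed: 8 of 8.

8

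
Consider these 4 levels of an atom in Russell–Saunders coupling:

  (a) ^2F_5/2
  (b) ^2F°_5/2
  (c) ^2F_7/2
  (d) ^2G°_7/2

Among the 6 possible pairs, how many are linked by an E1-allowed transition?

(a)–(b): allowed.
(a)–(c): forbidden (parity).
(a)–(d): allowed.
(b)–(c): allowed.
(b)–(d): forbidden (parity).
(c)–(d): allowed.
Allowed pairs: 4 of 6.

4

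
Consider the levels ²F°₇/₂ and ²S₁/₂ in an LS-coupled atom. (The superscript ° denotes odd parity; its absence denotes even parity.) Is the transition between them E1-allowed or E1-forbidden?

forbidden

Initial level: S=1/2, L=3, J=7/2, parity odd. Final level: S=1/2, L=0, J=1/2, parity even.
ΔL = 0, ±1 (not L=0↔0): L: 3 → 0, ΔL = -3 — ✗.
Parity must change: odd → even — ✓.
ΔS = 0: S: 1/2 → 1/2 — ✓.
ΔJ = 0, ±1 (not J=0↔0): J: 7/2 → 1/2, ΔJ = -3 — ✗.
Rule(s) violated: ΔL, ΔJ.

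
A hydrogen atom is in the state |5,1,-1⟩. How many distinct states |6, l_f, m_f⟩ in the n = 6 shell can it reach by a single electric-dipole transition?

4

E1 requires Δl = ±1, so l_f ∈ {0, 2}; with 0 ≤ l_f ≤ n_f−1 = 5, the allowed l_f values are {0, 2}.
For l_f = 0: m_f ∈ {m_i−1, m_i, m_i+1} ∩ [−0, 0] = {0} → 1 state.
For l_f = 2: m_f ∈ {m_i−1, m_i, m_i+1} ∩ [−2, 2] = {-2, -1, 0} → 3 states.
Total: 4.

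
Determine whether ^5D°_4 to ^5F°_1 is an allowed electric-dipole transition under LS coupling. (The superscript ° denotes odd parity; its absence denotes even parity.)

forbidden

Reading off the term symbols: S 2→2, L 2→3, J 4→1, parity odd→odd.
Parity must change: odd → odd — fails.
ΔS = 0: S: 2 → 2 — passes.
ΔL = 0, ±1 (not L=0↔0): L: 2 → 3, ΔL = +1 — passes.
ΔJ = 0, ±1 (not J=0↔0): J: 4 → 1, ΔJ = -3 — fails.
Rule(s) violated: parity, ΔJ.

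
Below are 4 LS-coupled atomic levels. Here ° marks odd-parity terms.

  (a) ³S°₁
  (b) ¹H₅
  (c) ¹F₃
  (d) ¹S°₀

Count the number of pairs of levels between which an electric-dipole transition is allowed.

(a)–(b): forbidden (ΔS, ΔL, ΔJ).
(a)–(c): forbidden (ΔS, ΔL, ΔJ).
(a)–(d): forbidden (parity, ΔS, ΔL).
(b)–(c): forbidden (parity, ΔL, ΔJ).
(b)–(d): forbidden (ΔL, ΔJ).
(c)–(d): forbidden (ΔL, ΔJ).
Allowed pairs: 0 of 6.

0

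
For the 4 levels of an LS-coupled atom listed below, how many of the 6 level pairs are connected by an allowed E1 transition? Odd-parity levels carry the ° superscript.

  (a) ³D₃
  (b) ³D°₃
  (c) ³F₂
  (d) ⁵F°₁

2

(a)–(b): allowed.
(a)–(c): forbidden (parity).
(a)–(d): forbidden (ΔS, ΔJ).
(b)–(c): allowed.
(b)–(d): forbidden (parity, ΔS, ΔJ).
(c)–(d): forbidden (ΔS).
Allowed pairs: 2 of 6.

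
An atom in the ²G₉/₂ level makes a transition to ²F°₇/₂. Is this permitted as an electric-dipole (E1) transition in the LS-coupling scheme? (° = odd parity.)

Reading off the term symbols: S 1/2→1/2, L 4→3, J 9/2→7/2, parity even→odd.
Parity must change: even → odd — passes.
ΔS = 0: S: 1/2 → 1/2 — passes.
ΔL = 0, ±1 (not L=0↔0): L: 4 → 3, ΔL = -1 — passes.
ΔJ = 0, ±1 (not J=0↔0): J: 9/2 → 7/2, ΔJ = -1 — passes.
All four E1 rules are satisfied.

allowed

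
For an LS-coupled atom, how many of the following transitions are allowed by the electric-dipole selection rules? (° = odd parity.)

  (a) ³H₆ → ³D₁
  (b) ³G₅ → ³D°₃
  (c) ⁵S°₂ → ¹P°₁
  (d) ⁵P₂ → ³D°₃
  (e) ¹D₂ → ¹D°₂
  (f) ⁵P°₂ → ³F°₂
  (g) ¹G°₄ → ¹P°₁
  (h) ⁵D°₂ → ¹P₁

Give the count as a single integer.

(a) forbidden (parity, ΔL, ΔJ fail)
(b) forbidden (ΔL, ΔJ fail)
(c) forbidden (parity, ΔS fail)
(d) forbidden (ΔS fails)
(e) allowed
(f) forbidden (parity, ΔS, ΔL fail)
(g) forbidden (parity, ΔL, ΔJ fail)
(h) forbidden (ΔS fails)
Total allowed: 1 of 8.

1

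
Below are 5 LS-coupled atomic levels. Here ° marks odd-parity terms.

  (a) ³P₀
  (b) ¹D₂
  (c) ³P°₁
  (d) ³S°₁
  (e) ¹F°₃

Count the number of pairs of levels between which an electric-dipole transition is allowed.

(a)–(b): forbidden (parity, ΔS, ΔJ).
(a)–(c): allowed.
(a)–(d): allowed.
(a)–(e): forbidden (ΔS, ΔL, ΔJ).
(b)–(c): forbidden (ΔS).
(b)–(d): forbidden (ΔS, ΔL).
(b)–(e): allowed.
(c)–(d): forbidden (parity).
(c)–(e): forbidden (parity, ΔS, ΔL, ΔJ).
(d)–(e): forbidden (parity, ΔS, ΔL, ΔJ).
Allowed pairs: 3 of 10.

3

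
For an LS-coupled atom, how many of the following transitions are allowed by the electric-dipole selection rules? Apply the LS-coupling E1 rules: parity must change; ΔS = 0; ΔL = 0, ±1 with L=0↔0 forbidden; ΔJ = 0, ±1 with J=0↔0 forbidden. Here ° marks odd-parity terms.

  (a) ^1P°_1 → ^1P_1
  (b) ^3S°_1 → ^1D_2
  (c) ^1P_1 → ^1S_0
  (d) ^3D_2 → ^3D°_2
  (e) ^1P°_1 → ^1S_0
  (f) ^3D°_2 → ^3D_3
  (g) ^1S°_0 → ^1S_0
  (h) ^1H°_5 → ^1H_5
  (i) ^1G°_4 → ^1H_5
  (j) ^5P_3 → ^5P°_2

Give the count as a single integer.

(a) allowed
(b) forbidden (ΔS, ΔL fail)
(c) forbidden (parity fails)
(d) allowed
(e) allowed
(f) allowed
(g) forbidden (ΔL, ΔJ fail)
(h) allowed
(i) allowed
(j) allowed
Total allowed: 7 of 10.

7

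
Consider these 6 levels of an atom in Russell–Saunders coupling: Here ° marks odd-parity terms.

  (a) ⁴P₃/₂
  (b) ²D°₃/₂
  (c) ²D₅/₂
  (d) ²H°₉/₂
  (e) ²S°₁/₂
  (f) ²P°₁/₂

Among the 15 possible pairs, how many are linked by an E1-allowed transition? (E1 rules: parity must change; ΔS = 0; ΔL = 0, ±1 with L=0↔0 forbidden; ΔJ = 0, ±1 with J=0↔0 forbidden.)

1

(a)–(b): forbidden (ΔS).
(a)–(c): forbidden (parity, ΔS).
(a)–(d): forbidden (ΔS, ΔL, ΔJ).
(a)–(e): forbidden (ΔS).
(a)–(f): forbidden (ΔS).
(b)–(c): allowed.
(b)–(d): forbidden (parity, ΔL, ΔJ).
(b)–(e): forbidden (parity, ΔL).
(b)–(f): forbidden (parity).
(c)–(d): forbidden (ΔL, ΔJ).
(c)–(e): forbidden (ΔL, ΔJ).
(c)–(f): forbidden (ΔJ).
(d)–(e): forbidden (parity, ΔL, ΔJ).
(d)–(f): forbidden (parity, ΔL, ΔJ).
(e)–(f): forbidden (parity).
Allowed pairs: 1 of 15.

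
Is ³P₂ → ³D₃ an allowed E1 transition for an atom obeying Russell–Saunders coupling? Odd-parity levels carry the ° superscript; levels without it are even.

Initial level: S=1, L=1, J=2, parity even. Final level: S=1, L=2, J=3, parity even.
Parity must change: even → even — violated.
ΔS = 0: S: 1 → 1 — satisfied.
ΔL = 0, ±1 (not L=0↔0): L: 1 → 2, ΔL = +1 — satisfied.
ΔJ = 0, ±1 (not J=0↔0): J: 2 → 3, ΔJ = +1 — satisfied.
Rule(s) violated: parity.

forbidden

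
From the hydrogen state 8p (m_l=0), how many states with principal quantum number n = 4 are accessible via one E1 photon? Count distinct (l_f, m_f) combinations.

E1 requires Δl = ±1, so l_f ∈ {0, 2}; with 0 ≤ l_f ≤ n_f−1 = 3, the allowed l_f values are {0, 2}.
For l_f = 0: m_f ∈ {m_i−1, m_i, m_i+1} ∩ [−0, 0] = {0} → 1 state.
For l_f = 2: m_f ∈ {m_i−1, m_i, m_i+1} ∩ [−2, 2] = {-1, 0, 1} → 3 states.
Total: 4.

4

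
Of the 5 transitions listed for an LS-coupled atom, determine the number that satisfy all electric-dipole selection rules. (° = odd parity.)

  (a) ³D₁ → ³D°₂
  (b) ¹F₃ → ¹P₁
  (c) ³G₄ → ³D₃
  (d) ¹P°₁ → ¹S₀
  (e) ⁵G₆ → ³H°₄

2

(a) allowed
(b) forbidden (parity, ΔL, ΔJ fail)
(c) forbidden (parity, ΔL fail)
(d) allowed
(e) forbidden (ΔS, ΔJ fail)
Total allowed: 2 of 5.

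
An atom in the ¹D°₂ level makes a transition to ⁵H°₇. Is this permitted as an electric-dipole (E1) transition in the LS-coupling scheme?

forbidden

ΔS = 0: S: 0 → 2 — fails.
Parity must change: odd → odd — fails.
ΔJ = 0, ±1 (not J=0↔0): J: 2 → 7, ΔJ = +5 — fails.
ΔL = 0, ±1 (not L=0↔0): L: 2 → 5, ΔL = +3 — fails.
Rule(s) violated: parity, ΔS, ΔL, ΔJ.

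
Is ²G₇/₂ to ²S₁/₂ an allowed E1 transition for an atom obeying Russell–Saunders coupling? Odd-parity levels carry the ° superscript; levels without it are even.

forbidden

Parity must change: even → even — fails.
ΔS = 0: S: 1/2 → 1/2 — passes.
ΔL = 0, ±1 (not L=0↔0): L: 4 → 0, ΔL = -4 — fails.
ΔJ = 0, ±1 (not J=0↔0): J: 7/2 → 1/2, ΔJ = -3 — fails.
Rule(s) violated: parity, ΔL, ΔJ.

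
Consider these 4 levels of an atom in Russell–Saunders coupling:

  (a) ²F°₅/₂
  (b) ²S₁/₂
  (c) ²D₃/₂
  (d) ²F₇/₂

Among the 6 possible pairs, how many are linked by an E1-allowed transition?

2

(a)–(b): forbidden (ΔL, ΔJ).
(a)–(c): allowed.
(a)–(d): allowed.
(b)–(c): forbidden (parity, ΔL).
(b)–(d): forbidden (parity, ΔL, ΔJ).
(c)–(d): forbidden (parity, ΔJ).
Allowed pairs: 2 of 6.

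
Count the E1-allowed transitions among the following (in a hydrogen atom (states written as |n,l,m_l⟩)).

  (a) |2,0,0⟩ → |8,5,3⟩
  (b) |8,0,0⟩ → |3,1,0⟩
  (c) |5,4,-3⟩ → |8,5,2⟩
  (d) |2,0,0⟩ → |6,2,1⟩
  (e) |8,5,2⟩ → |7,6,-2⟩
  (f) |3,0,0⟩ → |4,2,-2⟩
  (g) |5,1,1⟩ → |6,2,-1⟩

(a) forbidden — Δl = +5 (E1 requires Δl = ±1); Δm_l = +3 (E1 requires Δm_l = 0, ±1)
(b) allowed
(c) forbidden — Δm_l = +5 (E1 requires Δm_l = 0, ±1)
(d) forbidden — Δl = +2 (E1 requires Δl = ±1)
(e) forbidden — Δm_l = -4 (E1 requires Δm_l = 0, ±1)
(f) forbidden — Δl = +2 (E1 requires Δl = ±1); Δm_l = -2 (E1 requires Δm_l = 0, ±1)
(g) forbidden — Δm_l = -2 (E1 requires Δm_l = 0, ±1)
Total allowed: 1 of 7.

1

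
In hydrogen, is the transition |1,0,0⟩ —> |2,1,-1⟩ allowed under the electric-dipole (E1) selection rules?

allowed

l: 0 → 1 (Δl = +1). Δl = ±1 passes.
Δm_l = -1 − (0) = -1. E1 requires Δm_l = 0, ±1: passes.
All E1 selection rules are satisfied.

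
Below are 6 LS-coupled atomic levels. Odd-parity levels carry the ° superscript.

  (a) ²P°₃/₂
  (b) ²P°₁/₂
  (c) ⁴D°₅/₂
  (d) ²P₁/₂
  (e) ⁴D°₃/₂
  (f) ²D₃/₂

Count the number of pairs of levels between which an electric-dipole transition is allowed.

4

(a)–(b): forbidden (parity).
(a)–(c): forbidden (parity, ΔS).
(a)–(d): allowed.
(a)–(e): forbidden (parity, ΔS).
(a)–(f): allowed.
(b)–(c): forbidden (parity, ΔS, ΔJ).
(b)–(d): allowed.
(b)–(e): forbidden (parity, ΔS).
(b)–(f): allowed.
(c)–(d): forbidden (ΔS, ΔJ).
(c)–(e): forbidden (parity).
(c)–(f): forbidden (ΔS).
(d)–(e): forbidden (ΔS).
(d)–(f): forbidden (parity).
(e)–(f): forbidden (ΔS).
Allowed pairs: 4 of 15.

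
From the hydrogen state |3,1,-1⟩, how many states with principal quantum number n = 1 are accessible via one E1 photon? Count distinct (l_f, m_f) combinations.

E1 requires Δl = ±1, so l_f ∈ {0, 2}; with 0 ≤ l_f ≤ n_f−1 = 0, the allowed l_f values are {0}.
For l_f = 0: m_f ∈ {m_i−1, m_i, m_i+1} ∩ [−0, 0] = {0} → 1 state.
Total: 1.

1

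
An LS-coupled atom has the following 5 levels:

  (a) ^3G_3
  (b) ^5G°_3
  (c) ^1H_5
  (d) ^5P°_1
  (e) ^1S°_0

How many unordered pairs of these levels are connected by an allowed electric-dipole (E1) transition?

0

(a)–(b): forbidden (ΔS).
(a)–(c): forbidden (parity, ΔS, ΔJ).
(a)–(d): forbidden (ΔS, ΔL, ΔJ).
(a)–(e): forbidden (ΔS, ΔL, ΔJ).
(b)–(c): forbidden (ΔS, ΔJ).
(b)–(d): forbidden (parity, ΔL, ΔJ).
(b)–(e): forbidden (parity, ΔS, ΔL, ΔJ).
(c)–(d): forbidden (ΔS, ΔL, ΔJ).
(c)–(e): forbidden (ΔL, ΔJ).
(d)–(e): forbidden (parity, ΔS).
Allowed pairs: 0 of 10.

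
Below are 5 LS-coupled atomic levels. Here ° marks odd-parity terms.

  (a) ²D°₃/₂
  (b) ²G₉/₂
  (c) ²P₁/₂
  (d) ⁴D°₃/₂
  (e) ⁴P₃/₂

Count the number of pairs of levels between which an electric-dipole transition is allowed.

2

(a)–(b): forbidden (ΔL, ΔJ).
(a)–(c): allowed.
(a)–(d): forbidden (parity, ΔS).
(a)–(e): forbidden (ΔS).
(b)–(c): forbidden (parity, ΔL, ΔJ).
(b)–(d): forbidden (ΔS, ΔL, ΔJ).
(b)–(e): forbidden (parity, ΔS, ΔL, ΔJ).
(c)–(d): forbidden (ΔS).
(c)–(e): forbidden (parity, ΔS).
(d)–(e): allowed.
Allowed pairs: 2 of 10.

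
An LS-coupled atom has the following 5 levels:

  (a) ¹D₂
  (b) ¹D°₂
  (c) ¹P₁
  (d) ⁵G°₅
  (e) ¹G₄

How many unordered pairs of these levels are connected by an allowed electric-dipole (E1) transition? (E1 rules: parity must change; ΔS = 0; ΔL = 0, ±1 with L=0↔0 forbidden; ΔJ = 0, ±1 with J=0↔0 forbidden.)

2

(a)–(b): allowed.
(a)–(c): forbidden (parity).
(a)–(d): forbidden (ΔS, ΔL, ΔJ).
(a)–(e): forbidden (parity, ΔL, ΔJ).
(b)–(c): allowed.
(b)–(d): forbidden (parity, ΔS, ΔL, ΔJ).
(b)–(e): forbidden (ΔL, ΔJ).
(c)–(d): forbidden (ΔS, ΔL, ΔJ).
(c)–(e): forbidden (parity, ΔL, ΔJ).
(d)–(e): forbidden (ΔS).
Allowed pairs: 2 of 10.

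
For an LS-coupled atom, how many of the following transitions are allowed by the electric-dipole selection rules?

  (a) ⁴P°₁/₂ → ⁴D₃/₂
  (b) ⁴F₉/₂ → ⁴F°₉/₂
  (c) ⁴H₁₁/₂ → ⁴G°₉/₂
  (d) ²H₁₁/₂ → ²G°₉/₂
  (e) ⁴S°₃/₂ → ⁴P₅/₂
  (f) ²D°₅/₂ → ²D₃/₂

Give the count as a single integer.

(a) allowed
(b) allowed
(c) allowed
(d) allowed
(e) allowed
(f) allowed
Total allowed: 6 of 6.

6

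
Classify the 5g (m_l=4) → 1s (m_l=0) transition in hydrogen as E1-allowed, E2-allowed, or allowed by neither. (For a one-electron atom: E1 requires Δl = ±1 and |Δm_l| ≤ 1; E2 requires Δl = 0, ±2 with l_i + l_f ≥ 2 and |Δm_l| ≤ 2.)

neither

Δl = 0 − 4 = -4; l_i + l_f = 4.
Δm_l = -4.
E1 (Δl = ±1, |Δm_l| ≤ 1): not satisfied.
E2 (Δl = 0,±2, l_i+l_f ≥ 2, |Δm_l| ≤ 2): not satisfied.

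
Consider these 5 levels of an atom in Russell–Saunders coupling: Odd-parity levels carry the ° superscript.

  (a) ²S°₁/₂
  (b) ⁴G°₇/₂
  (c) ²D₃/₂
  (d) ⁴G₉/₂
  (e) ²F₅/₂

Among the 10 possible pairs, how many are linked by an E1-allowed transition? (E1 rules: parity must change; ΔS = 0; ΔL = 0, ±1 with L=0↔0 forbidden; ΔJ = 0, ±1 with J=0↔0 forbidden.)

(a)–(b): forbidden (parity, ΔS, ΔL, ΔJ).
(a)–(c): forbidden (ΔL).
(a)–(d): forbidden (ΔS, ΔL, ΔJ).
(a)–(e): forbidden (ΔL, ΔJ).
(b)–(c): forbidden (ΔS, ΔL, ΔJ).
(b)–(d): allowed.
(b)–(e): forbidden (ΔS).
(c)–(d): forbidden (parity, ΔS, ΔL, ΔJ).
(c)–(e): forbidden (parity).
(d)–(e): forbidden (parity, ΔS, ΔJ).
Allowed pairs: 1 of 10.

1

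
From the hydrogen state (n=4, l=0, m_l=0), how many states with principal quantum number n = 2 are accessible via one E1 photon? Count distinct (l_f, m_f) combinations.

3

E1 requires Δl = ±1, so l_f ∈ {-1, 1}; with 0 ≤ l_f ≤ n_f−1 = 1, the allowed l_f values are {1}.
For l_f = 1: m_f ∈ {m_i−1, m_i, m_i+1} ∩ [−1, 1] = {-1, 0, 1} → 3 states.
Total: 3.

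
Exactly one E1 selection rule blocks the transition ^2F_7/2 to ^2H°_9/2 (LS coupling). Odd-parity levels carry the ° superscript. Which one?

Initial level: S=1/2, L=3, J=7/2, parity even. Final level: S=1/2, L=5, J=9/2, parity odd.
Parity must change: even → odd — ✓.
ΔL = 0, ±1 (not L=0↔0): L: 3 → 5, ΔL = +2 — ✗.
ΔJ = 0, ±1 (not J=0↔0): J: 7/2 → 9/2, ΔJ = +1 — ✓.
ΔS = 0: S: 1/2 → 1/2 — ✓.

the ΔL = 0, ±1 rule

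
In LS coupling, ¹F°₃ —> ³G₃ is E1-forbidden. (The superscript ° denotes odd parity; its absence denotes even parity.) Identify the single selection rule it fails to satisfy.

Reading off the term symbols: S 0→1, L 3→4, J 3→3, parity odd→even.
Parity must change: odd → even — passes.
ΔS = 0: S: 0 → 1 — fails.
ΔL = 0, ±1 (not L=0↔0): L: 3 → 4, ΔL = +1 — passes.
ΔJ = 0, ±1 (not J=0↔0): J: 3 → 3, ΔJ = +0 — passes.

the ΔS = 0 rule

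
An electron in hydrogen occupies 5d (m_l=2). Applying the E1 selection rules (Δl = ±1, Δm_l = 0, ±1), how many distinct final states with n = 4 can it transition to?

4

E1 requires Δl = ±1, so l_f ∈ {1, 3}; with 0 ≤ l_f ≤ n_f−1 = 3, the allowed l_f values are {1, 3}.
For l_f = 1: m_f ∈ {m_i−1, m_i, m_i+1} ∩ [−1, 1] = {1} → 1 state.
For l_f = 3: m_f ∈ {m_i−1, m_i, m_i+1} ∩ [−3, 3] = {1, 2, 3} → 3 states.
Total: 4.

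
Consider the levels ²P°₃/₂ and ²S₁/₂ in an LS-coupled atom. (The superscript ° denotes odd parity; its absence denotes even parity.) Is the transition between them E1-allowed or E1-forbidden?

Reading off the term symbols: S 1/2→1/2, L 1→0, J 3/2→1/2, parity odd→even.
Parity must change: odd → even — ✓.
ΔL = 0, ±1 (not L=0↔0): L: 1 → 0, ΔL = -1 — ✓.
ΔS = 0: S: 1/2 → 1/2 — ✓.
ΔJ = 0, ±1 (not J=0↔0): J: 3/2 → 1/2, ΔJ = -1 — ✓.
All four E1 rules are satisfied.

allowed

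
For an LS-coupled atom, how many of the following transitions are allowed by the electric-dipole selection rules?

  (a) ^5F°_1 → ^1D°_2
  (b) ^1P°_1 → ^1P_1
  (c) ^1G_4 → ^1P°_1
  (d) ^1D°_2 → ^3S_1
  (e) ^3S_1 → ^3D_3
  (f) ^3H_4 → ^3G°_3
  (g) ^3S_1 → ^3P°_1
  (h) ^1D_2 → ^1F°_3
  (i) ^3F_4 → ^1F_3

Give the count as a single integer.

(a) forbidden (parity, ΔS fail)
(b) allowed
(c) forbidden (ΔL, ΔJ fail)
(d) forbidden (ΔS, ΔL fail)
(e) forbidden (parity, ΔL, ΔJ fail)
(f) allowed
(g) allowed
(h) allowed
(i) forbidden (parity, ΔS fail)
Total allowed: 4 of 9.

4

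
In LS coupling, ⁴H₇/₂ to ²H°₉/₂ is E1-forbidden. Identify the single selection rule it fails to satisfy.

the ΔS = 0 rule

Reading off the term symbols: S 3/2→1/2, L 5→5, J 7/2→9/2, parity even→odd.
Parity must change: even → odd — satisfied.
ΔS = 0: S: 3/2 → 1/2 — violated.
ΔL = 0, ±1 (not L=0↔0): L: 5 → 5, ΔL = +0 — satisfied.
ΔJ = 0, ±1 (not J=0↔0): J: 7/2 → 9/2, ΔJ = +1 — satisfied.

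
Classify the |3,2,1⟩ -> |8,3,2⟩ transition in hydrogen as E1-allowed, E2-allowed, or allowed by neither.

E1

Δl = 3 − 2 = +1; l_i + l_f = 5.
Δm_l = +1.
E1 (Δl = ±1, |Δm_l| ≤ 1): satisfied.
E2 (Δl = 0,±2, l_i+l_f ≥ 2, |Δm_l| ≤ 2): not satisfied.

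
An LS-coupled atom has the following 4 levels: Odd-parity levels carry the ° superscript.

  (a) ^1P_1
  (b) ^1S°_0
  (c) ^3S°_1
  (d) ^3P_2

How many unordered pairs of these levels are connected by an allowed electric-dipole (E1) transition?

2

(a)–(b): allowed.
(a)–(c): forbidden (ΔS).
(a)–(d): forbidden (parity, ΔS).
(b)–(c): forbidden (parity, ΔS, ΔL).
(b)–(d): forbidden (ΔS, ΔJ).
(c)–(d): allowed.
Allowed pairs: 2 of 6.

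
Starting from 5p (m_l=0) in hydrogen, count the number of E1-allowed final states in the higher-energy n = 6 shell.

4

E1 requires Δl = ±1, so l_f ∈ {0, 2}; with 0 ≤ l_f ≤ n_f−1 = 5, the allowed l_f values are {0, 2}.
For l_f = 0: m_f ∈ {m_i−1, m_i, m_i+1} ∩ [−0, 0] = {0} → 1 state.
For l_f = 2: m_f ∈ {m_i−1, m_i, m_i+1} ∩ [−2, 2] = {-1, 0, 1} → 3 states.
Total: 4.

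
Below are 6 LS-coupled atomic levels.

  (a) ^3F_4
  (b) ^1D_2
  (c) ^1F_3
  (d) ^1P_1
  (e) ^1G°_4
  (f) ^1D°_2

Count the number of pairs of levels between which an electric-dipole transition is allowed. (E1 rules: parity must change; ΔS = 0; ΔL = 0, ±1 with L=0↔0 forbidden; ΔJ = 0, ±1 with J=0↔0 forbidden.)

(a)–(b): forbidden (parity, ΔS, ΔJ).
(a)–(c): forbidden (parity, ΔS).
(a)–(d): forbidden (parity, ΔS, ΔL, ΔJ).
(a)–(e): forbidden (ΔS).
(a)–(f): forbidden (ΔS, ΔJ).
(b)–(c): forbidden (parity).
(b)–(d): forbidden (parity).
(b)–(e): forbidden (ΔL, ΔJ).
(b)–(f): allowed.
(c)–(d): forbidden (parity, ΔL, ΔJ).
(c)–(e): allowed.
(c)–(f): allowed.
(d)–(e): forbidden (ΔL, ΔJ).
(d)–(f): allowed.
(e)–(f): forbidden (parity, ΔL, ΔJ).
Allowed pairs: 4 of 15.

4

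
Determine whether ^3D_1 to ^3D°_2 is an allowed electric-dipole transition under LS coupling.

Parity must change: even → odd — satisfied.
ΔJ = 0, ±1 (not J=0↔0): J: 1 → 2, ΔJ = +1 — satisfied.
ΔL = 0, ±1 (not L=0↔0): L: 2 → 2, ΔL = +0 — satisfied.
ΔS = 0: S: 1 → 1 — satisfied.
All four E1 rules are satisfied.

allowed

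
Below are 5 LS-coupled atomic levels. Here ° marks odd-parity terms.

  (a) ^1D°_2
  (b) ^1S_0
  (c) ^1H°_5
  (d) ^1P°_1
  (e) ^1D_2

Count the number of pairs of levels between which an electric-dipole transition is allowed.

3

(a)–(b): forbidden (ΔL, ΔJ).
(a)–(c): forbidden (parity, ΔL, ΔJ).
(a)–(d): forbidden (parity).
(a)–(e): allowed.
(b)–(c): forbidden (ΔL, ΔJ).
(b)–(d): allowed.
(b)–(e): forbidden (parity, ΔL, ΔJ).
(c)–(d): forbidden (parity, ΔL, ΔJ).
(c)–(e): forbidden (ΔL, ΔJ).
(d)–(e): allowed.
Allowed pairs: 3 of 10.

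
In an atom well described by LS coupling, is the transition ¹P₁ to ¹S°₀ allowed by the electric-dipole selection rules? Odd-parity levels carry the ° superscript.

allowed

Reading off the term symbols: S 0→0, L 1→0, J 1→0, parity even→odd.
Parity must change: even → odd — ✓.
ΔS = 0: S: 0 → 0 — ✓.
ΔL = 0, ±1 (not L=0↔0): L: 1 → 0, ΔL = -1 — ✓.
ΔJ = 0, ±1 (not J=0↔0): J: 1 → 0, ΔJ = -1 — ✓.
All four E1 rules are satisfied.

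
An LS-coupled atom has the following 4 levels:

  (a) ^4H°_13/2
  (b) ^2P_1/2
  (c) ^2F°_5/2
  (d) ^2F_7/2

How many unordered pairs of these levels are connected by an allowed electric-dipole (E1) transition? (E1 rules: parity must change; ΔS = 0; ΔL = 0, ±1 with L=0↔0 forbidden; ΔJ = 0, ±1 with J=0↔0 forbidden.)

(a)–(b): forbidden (ΔS, ΔL, ΔJ).
(a)–(c): forbidden (parity, ΔS, ΔL, ΔJ).
(a)–(d): forbidden (ΔS, ΔL, ΔJ).
(b)–(c): forbidden (ΔL, ΔJ).
(b)–(d): forbidden (parity, ΔL, ΔJ).
(c)–(d): allowed.
Allowed pairs: 1 of 6.

1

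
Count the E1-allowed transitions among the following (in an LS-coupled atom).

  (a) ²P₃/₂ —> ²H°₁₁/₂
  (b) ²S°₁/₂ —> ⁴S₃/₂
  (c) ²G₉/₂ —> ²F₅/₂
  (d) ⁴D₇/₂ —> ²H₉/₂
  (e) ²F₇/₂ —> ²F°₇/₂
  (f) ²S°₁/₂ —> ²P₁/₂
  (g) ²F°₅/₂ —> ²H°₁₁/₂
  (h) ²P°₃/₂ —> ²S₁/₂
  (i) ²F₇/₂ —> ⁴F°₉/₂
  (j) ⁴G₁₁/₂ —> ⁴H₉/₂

(a) forbidden (ΔL, ΔJ fail)
(b) forbidden (ΔS, ΔL fail)
(c) forbidden (parity, ΔJ fail)
(d) forbidden (parity, ΔS, ΔL fail)
(e) allowed
(f) allowed
(g) forbidden (parity, ΔL, ΔJ fail)
(h) allowed
(i) forbidden (ΔS fails)
(j) forbidden (parity fails)
Total allowed: 3 of 10.

3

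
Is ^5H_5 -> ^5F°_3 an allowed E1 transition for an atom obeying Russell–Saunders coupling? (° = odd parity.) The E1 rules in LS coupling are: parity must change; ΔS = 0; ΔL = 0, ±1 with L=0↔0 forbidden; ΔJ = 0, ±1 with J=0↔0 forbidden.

forbidden

Reading off the term symbols: S 2→2, L 5→3, J 5→3, parity even→odd.
ΔJ = 0, ±1 (not J=0↔0): J: 5 → 3, ΔJ = -2 — violated.
ΔL = 0, ±1 (not L=0↔0): L: 5 → 3, ΔL = -2 — violated.
ΔS = 0: S: 2 → 2 — satisfied.
Parity must change: even → odd — satisfied.
Rule(s) violated: ΔL, ΔJ.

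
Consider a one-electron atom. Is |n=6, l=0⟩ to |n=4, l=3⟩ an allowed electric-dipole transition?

forbidden

l: 0 → 3 (Δl = +3). Δl = ±1 fails.
The transition is electric-dipole forbidden.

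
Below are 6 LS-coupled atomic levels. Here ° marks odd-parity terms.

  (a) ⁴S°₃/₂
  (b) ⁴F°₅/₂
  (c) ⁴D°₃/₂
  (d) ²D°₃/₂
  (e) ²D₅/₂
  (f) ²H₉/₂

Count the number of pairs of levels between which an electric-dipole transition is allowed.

1

(a)–(b): forbidden (parity, ΔL).
(a)–(c): forbidden (parity, ΔL).
(a)–(d): forbidden (parity, ΔS, ΔL).
(a)–(e): forbidden (ΔS, ΔL).
(a)–(f): forbidden (ΔS, ΔL, ΔJ).
(b)–(c): forbidden (parity).
(b)–(d): forbidden (parity, ΔS).
(b)–(e): forbidden (ΔS).
(b)–(f): forbidden (ΔS, ΔL, ΔJ).
(c)–(d): forbidden (parity, ΔS).
(c)–(e): forbidden (ΔS).
(c)–(f): forbidden (ΔS, ΔL, ΔJ).
(d)–(e): allowed.
(d)–(f): forbidden (ΔL, ΔJ).
(e)–(f): forbidden (parity, ΔL, ΔJ).
Allowed pairs: 1 of 15.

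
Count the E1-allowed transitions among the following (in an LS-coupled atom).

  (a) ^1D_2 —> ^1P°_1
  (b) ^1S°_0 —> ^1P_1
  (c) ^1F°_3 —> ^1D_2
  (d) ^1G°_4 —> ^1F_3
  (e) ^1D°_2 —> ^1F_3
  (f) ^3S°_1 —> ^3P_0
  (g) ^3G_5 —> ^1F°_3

(a) allowed
(b) allowed
(c) allowed
(d) allowed
(e) allowed
(f) allowed
(g) forbidden (ΔS, ΔJ fail)
Total allowed: 6 of 7.

6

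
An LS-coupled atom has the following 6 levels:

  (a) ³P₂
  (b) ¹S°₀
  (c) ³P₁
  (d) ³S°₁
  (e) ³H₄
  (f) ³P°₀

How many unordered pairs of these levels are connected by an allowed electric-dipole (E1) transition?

3

(a)–(b): forbidden (ΔS, ΔJ).
(a)–(c): forbidden (parity).
(a)–(d): allowed.
(a)–(e): forbidden (parity, ΔL, ΔJ).
(a)–(f): forbidden (ΔJ).
(b)–(c): forbidden (ΔS).
(b)–(d): forbidden (parity, ΔS, ΔL).
(b)–(e): forbidden (ΔS, ΔL, ΔJ).
(b)–(f): forbidden (parity, ΔS, ΔJ).
(c)–(d): allowed.
(c)–(e): forbidden (parity, ΔL, ΔJ).
(c)–(f): allowed.
(d)–(e): forbidden (ΔL, ΔJ).
(d)–(f): forbidden (parity).
(e)–(f): forbidden (ΔL, ΔJ).
Allowed pairs: 3 of 15.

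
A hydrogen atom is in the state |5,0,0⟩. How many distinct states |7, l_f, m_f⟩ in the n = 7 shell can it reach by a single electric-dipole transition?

3

E1 requires Δl = ±1, so l_f ∈ {-1, 1}; with 0 ≤ l_f ≤ n_f−1 = 6, the allowed l_f values are {1}.
For l_f = 1: m_f ∈ {m_i−1, m_i, m_i+1} ∩ [−1, 1] = {-1, 0, 1} → 3 states.
Total: 3.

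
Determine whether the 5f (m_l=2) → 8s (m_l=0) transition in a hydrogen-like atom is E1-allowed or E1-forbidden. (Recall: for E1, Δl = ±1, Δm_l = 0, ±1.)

l: 3 → 0 (Δl = -3). Δl = ±1 ✗.
Δm_l = 0 − (2) = -2. E1 requires Δm_l = 0, ±1: ✗.
The transition is electric-dipole forbidden.

forbidden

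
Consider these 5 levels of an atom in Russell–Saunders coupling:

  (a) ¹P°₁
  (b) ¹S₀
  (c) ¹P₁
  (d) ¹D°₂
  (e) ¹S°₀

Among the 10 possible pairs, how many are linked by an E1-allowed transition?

4

(a)–(b): allowed.
(a)–(c): allowed.
(a)–(d): forbidden (parity).
(a)–(e): forbidden (parity).
(b)–(c): forbidden (parity).
(b)–(d): forbidden (ΔL, ΔJ).
(b)–(e): forbidden (ΔL, ΔJ).
(c)–(d): allowed.
(c)–(e): allowed.
(d)–(e): forbidden (parity, ΔL, ΔJ).
Allowed pairs: 4 of 10.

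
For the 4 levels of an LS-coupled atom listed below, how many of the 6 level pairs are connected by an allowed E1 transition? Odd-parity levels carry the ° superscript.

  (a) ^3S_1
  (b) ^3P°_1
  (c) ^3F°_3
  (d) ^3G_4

(a)–(b): allowed.
(a)–(c): forbidden (ΔL, ΔJ).
(a)–(d): forbidden (parity, ΔL, ΔJ).
(b)–(c): forbidden (parity, ΔL, ΔJ).
(b)–(d): forbidden (ΔL, ΔJ).
(c)–(d): allowed.
Allowed pairs: 2 of 6.

2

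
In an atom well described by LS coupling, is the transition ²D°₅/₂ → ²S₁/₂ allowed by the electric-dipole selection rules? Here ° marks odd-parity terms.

forbidden

Initial level: S=1/2, L=2, J=5/2, parity odd. Final level: S=1/2, L=0, J=1/2, parity even.
Parity must change: odd → even — ok.
ΔS = 0: S: 1/2 → 1/2 — ok.
ΔL = 0, ±1 (not L=0↔0): L: 2 → 0, ΔL = -2 — fails.
ΔJ = 0, ±1 (not J=0↔0): J: 5/2 → 1/2, ΔJ = -2 — fails.
Rule(s) violated: ΔL, ΔJ.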